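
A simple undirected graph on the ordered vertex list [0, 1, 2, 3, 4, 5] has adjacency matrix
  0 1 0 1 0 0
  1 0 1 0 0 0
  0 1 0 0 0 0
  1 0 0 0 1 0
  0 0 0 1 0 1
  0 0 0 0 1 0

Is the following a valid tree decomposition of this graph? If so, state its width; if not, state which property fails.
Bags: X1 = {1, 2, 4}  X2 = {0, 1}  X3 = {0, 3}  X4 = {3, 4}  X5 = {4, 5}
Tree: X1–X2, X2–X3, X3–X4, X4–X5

No — bags containing vertex 4 are not connected in the tree.

A tree decomposition must satisfy three properties: every vertex lies in some bag; for every edge, both endpoints lie together in some bag; and for every vertex, the bags containing it form a connected subtree. Here bags containing vertex 4 are not connected in the tree, so the decomposition is invalid.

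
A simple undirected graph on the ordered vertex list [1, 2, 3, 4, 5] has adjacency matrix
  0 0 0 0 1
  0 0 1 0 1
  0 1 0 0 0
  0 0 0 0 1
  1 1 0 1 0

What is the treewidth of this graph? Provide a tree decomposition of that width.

Treewidth 1.
Bags: B1 = {2, 5}  B2 = {1, 5}  B3 = {4, 5}  B4 = {2, 3}
Tree: B1–B2, B1–B3, B1–B4

Each bag holds 2 vertices, so the decomposition has width 1, which upper-bounds the treewidth. Since G has at least one edge (e.g. 2–5), it is not an edgeless graph, so tw(G) ≥ 1. Combining the bounds, tw(G) = 1.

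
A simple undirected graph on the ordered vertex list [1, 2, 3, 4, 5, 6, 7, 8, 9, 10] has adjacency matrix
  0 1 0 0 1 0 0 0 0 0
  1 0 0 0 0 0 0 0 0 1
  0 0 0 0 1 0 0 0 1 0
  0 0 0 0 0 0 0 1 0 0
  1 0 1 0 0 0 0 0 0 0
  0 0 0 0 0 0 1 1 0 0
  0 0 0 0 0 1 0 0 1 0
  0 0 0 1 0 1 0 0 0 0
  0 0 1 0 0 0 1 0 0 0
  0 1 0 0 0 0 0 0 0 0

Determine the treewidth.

1

A width-1 tree decomposition is:
Bags: B1 = {2, 10}  B2 = {1, 2}  B3 = {1, 5}  B4 = {3, 5}  B5 = {3, 9}  B6 = {7, 9}  B7 = {6, 7}  B8 = {6, 8}  B9 = {4, 8}
Tree: B1–B2, B2–B3, B3–B4, B4–B5, B5–B6, B6–B7, B7–B8, B8–B9
Each bag holds 2 vertices, so the decomposition has width 1, which upper-bounds the treewidth. Any graph with an edge has treewidth ≥ 1, and G has the edge 10–2. Therefore the treewidth is 1.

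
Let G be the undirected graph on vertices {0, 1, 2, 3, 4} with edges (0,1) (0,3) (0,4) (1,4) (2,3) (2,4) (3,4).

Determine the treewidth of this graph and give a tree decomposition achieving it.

Treewidth 2.
Bags: B1 = {0, 3, 4}  B2 = {2, 3, 4}  B3 = {0, 1, 4}
Tree: B1–B2, B1–B3

Every bag has size at most 3, so the width is 3 − 1 = 2 and tw(G) ≤ 2. For the lower bound, the 3 vertices {0, 1, 4} are pairwise adjacent, and any tree decomposition puts a clique entirely inside one bag — forcing width ≥ 2. The upper and lower bounds meet at 2, so that is the treewidth.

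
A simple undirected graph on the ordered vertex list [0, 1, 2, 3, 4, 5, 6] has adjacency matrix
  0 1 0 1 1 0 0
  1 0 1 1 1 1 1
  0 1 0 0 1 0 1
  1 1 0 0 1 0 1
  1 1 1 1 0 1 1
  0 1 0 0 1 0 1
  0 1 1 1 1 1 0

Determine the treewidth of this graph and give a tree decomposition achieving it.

Treewidth 3.
One optimal decomposition is:
Bags: B1 = {1, 2, 4, 6}  B2 = {1, 3, 4, 6}  B3 = {1, 4, 5, 6}  B4 = {0, 1, 3, 4}
Tree: B1–B2, B2–B3, B2–B4

Each bag holds 4 vertices, so the decomposition has width 3, which upper-bounds the treewidth. Conversely, {0, 1, 3, 4} is a clique of size 4, and the vertices of any clique must share a bag in every tree decomposition; so some bag has ≥ 4 vertices and tw(G) ≥ 3. Hence tw(G) = 3 exactly.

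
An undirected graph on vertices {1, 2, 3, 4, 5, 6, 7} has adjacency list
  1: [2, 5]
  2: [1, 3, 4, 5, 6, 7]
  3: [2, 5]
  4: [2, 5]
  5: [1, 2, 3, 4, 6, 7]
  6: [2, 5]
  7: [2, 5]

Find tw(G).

A width-2 tree decomposition is:
Bags: B1 = {2, 5, 6}  B2 = {2, 5, 7}  B3 = {1, 2, 5}  B4 = {2, 4, 5}  B5 = {2, 3, 5}
Tree: B1–B2, B1–B3, B2–B4, B4–B5
Each bag holds 3 vertices, so the decomposition has width 2, which upper-bounds the treewidth. For the lower bound, the 3 vertices {1, 2, 5} are pairwise adjacent, and any tree decomposition puts a clique entirely inside one bag — forcing width ≥ 2. Combining the bounds, tw(G) = 2.

2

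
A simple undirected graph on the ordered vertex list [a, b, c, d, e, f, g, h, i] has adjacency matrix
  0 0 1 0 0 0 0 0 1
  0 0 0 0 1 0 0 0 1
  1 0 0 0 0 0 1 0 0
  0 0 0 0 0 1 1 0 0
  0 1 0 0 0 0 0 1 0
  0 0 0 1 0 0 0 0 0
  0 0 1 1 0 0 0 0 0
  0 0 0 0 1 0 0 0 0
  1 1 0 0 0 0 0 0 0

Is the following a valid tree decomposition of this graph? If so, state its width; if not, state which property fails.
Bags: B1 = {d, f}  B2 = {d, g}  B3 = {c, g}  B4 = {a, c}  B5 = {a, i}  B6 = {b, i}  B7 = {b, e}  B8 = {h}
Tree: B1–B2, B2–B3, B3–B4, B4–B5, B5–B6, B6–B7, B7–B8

No — edge (e,h) lies in no bag.

A tree decomposition must satisfy three properties: every vertex lies in some bag; for every edge, both endpoints lie together in some bag; and for every vertex, the bags containing it form a connected subtree. Here edge (e,h) lies in no bag, so the decomposition is invalid.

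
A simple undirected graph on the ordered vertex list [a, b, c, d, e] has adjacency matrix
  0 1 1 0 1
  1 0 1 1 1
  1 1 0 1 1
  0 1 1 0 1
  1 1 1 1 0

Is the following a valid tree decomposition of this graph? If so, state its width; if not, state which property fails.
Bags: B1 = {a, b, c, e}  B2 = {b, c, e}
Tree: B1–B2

A tree decomposition must satisfy three properties: every vertex lies in some bag; for every edge, both endpoints lie together in some bag; and for every vertex, the bags containing it form a connected subtree. Here vertex d appears in no bag, so the decomposition is invalid.

No — vertex d appears in no bag.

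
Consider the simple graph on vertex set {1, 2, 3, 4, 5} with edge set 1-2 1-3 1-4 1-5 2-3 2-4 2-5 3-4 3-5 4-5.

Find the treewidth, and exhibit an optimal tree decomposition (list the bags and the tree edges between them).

A single bag containing all 5 vertices is trivially a valid decomposition of width 4. On the other hand G contains the 5-clique {1, 2, 3, 4, 5}. A clique must lie in a single bag of any decomposition, so no decomposition can have width below 4. Combining the bounds, tw(G) = 4.

Treewidth 4.
One optimal decomposition is:
Bags: B1 = {1, 2, 3, 4, 5}
Tree: (single bag)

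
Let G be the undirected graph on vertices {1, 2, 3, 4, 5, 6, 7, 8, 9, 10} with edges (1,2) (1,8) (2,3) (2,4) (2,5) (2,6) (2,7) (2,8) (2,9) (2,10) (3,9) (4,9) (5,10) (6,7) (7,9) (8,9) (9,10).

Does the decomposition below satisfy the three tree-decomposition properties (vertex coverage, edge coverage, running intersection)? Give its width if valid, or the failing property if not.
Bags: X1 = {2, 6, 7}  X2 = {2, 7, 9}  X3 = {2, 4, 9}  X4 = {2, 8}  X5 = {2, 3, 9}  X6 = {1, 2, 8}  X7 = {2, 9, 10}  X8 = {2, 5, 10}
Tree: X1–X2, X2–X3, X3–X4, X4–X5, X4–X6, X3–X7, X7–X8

No — edge (9,8) lies in no bag.

A tree decomposition must satisfy three properties: every vertex lies in some bag; for every edge, both endpoints lie together in some bag; and for every vertex, the bags containing it form a connected subtree. Here edge (9,8) lies in no bag, so the decomposition is invalid.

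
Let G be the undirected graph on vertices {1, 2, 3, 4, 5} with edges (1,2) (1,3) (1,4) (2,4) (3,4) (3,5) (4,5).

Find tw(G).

A width-2 tree decomposition is:
Bags: B1 = {3, 4, 5}  B2 = {1, 3, 4}  B3 = {1, 2, 4}
Tree: B1–B2, B2–B3
Each bag holds 3 vertices, so the decomposition has width 2, which upper-bounds the treewidth. Conversely, {1, 2, 4} is a clique of size 3, and the vertices of any clique must share a bag in every tree decomposition; so some bag has ≥ 3 vertices and tw(G) ≥ 2. Hence tw(G) = 2 exactly.

2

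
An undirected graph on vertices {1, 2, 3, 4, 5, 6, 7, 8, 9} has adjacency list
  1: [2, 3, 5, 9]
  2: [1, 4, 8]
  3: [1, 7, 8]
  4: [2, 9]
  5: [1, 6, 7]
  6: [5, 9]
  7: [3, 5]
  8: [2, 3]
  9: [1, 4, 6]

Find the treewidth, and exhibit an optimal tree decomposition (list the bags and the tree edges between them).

The largest bag has 4 vertices, giving width 3; this decomposition certifies tw(G) ≤ 3. For the lower bound: the 4 vertex sets {5,6,7}, {3}, {1}, {2,4,8,9} are disjoint, each induces a connected subgraph, and every pair is joined by at least one edge of G. Contracting each set to a single vertex therefore yields K_{4} as a minor, and since treewidth is minor-monotone, tw(G) ≥ tw(K_{4}) = 3. Hence tw(G) = 3 exactly.

Treewidth 3.
Bags: B1 = {3, 5, 6, 7}  B2 = {1, 3, 5, 6}  B3 = {1, 3, 6, 9}  B4 = {1, 3, 8, 9}  B5 = {1, 2, 8, 9}  B6 = {2, 4, 8, 9}
Tree: B1–B2, B2–B3, B3–B4, B4–B5, B5–B6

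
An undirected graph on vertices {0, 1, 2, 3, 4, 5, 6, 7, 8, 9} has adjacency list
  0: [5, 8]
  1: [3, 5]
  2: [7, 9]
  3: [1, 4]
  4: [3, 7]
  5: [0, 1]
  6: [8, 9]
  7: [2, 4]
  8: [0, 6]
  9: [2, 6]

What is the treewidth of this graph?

2

A width-2 tree decomposition is:
Bags: B1 = {1, 3, 5}  B2 = {3, 4, 5}  B3 = {4, 5, 7}  B4 = {2, 5, 7}  B5 = {2, 5, 9}  B6 = {5, 6, 9}  B7 = {5, 6, 8}  B8 = {0, 5, 8}
Tree: B1–B2, B2–B3, B3–B4, B4–B5, B5–B6, B6–B7, B7–B8
The largest bag has 3 vertices, giving width 2; this decomposition certifies tw(G) ≤ 2. For the lower bound, G contains the cycle 5–1–3–4–7–2–9–6–8–0–5, so G is not a forest; only forests have treewidth ≤ 1, hence tw(G) ≥ 2. Hence tw(G) = 2 exactly.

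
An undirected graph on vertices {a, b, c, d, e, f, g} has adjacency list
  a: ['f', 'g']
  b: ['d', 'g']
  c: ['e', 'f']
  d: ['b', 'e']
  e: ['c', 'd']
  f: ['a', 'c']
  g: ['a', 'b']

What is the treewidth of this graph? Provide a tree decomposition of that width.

Treewidth 2.
One such decomposition:
Bags: B1 = {a, b, g}  B2 = {a, b, f}  B3 = {b, c, f}  B4 = {b, c, e}  B5 = {b, d, e}
Tree: B1–B2, B2–B3, B3–B4, B4–B5

Each bag holds 3 vertices, so the decomposition has width 2, which upper-bounds the treewidth. The edges b–g–a–f–c–e–d–b form a cycle, so G is not a tree and its treewidth is at least 2. The upper and lower bounds meet at 2, so that is the treewidth.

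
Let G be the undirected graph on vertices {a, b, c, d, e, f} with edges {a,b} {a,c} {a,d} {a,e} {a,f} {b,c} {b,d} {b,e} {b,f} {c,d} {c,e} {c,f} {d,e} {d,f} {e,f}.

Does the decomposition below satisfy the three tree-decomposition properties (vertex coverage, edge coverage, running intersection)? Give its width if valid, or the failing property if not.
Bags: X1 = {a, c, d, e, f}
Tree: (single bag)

A tree decomposition must satisfy three properties: every vertex lies in some bag; for every edge, both endpoints lie together in some bag; and for every vertex, the bags containing it form a connected subtree. Here vertex b appears in no bag, so the decomposition is invalid.

No — vertex b appears in no bag.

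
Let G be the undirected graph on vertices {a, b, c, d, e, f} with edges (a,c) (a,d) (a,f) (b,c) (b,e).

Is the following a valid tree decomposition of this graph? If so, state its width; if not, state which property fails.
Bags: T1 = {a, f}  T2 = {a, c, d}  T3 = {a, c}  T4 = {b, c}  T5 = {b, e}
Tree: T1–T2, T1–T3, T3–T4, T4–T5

No — bags containing vertex c are not connected in the tree.

A tree decomposition must satisfy three properties: every vertex lies in some bag; for every edge, both endpoints lie together in some bag; and for every vertex, the bags containing it form a connected subtree. Here bags containing vertex c are not connected in the tree, so the decomposition is invalid.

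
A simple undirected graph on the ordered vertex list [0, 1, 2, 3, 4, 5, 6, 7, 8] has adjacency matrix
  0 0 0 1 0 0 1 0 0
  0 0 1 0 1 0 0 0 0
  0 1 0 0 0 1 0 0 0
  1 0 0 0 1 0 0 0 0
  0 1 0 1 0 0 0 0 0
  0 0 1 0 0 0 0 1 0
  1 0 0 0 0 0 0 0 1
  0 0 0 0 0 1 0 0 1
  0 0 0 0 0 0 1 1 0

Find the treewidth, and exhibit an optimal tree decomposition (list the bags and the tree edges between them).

Treewidth 2.
One such decomposition:
Bags: B1 = {1, 2, 5}  B2 = {1, 5, 7}  B3 = {1, 7, 8}  B4 = {1, 6, 8}  B5 = {0, 1, 6}  B6 = {0, 1, 3}  B7 = {1, 3, 4}
Tree: B1–B2, B2–B3, B3–B4, B4–B5, B5–B6, B6–B7

The largest bag has 3 vertices, giving width 2; this decomposition certifies tw(G) ≤ 2. Since 1–2–5–7–8–6–0–3–4–1 is a cycle in G, G is not acyclic. Forests are exactly the graphs of treewidth ≤ 1, so tw(G) ≥ 2. Combining the bounds, tw(G) = 2.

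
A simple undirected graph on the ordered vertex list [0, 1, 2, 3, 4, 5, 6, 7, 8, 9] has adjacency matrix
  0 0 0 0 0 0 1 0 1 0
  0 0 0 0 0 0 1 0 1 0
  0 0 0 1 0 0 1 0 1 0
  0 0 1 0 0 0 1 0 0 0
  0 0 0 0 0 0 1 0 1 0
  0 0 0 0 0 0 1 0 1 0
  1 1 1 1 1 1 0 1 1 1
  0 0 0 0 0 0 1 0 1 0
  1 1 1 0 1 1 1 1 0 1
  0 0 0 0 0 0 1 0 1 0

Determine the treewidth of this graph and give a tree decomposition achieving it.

Treewidth 2.
One such decomposition:
Bags: B1 = {0, 6, 8}  B2 = {4, 6, 8}  B3 = {1, 6, 8}  B4 = {6, 8, 9}  B5 = {5, 6, 8}  B6 = {2, 6, 8}  B7 = {6, 7, 8}  B8 = {2, 3, 6}
Tree: B1–B2, B2–B3, B3–B4, B4–B5, B3–B6, B5–B7, B6–B8

Each bag holds 3 vertices, so the decomposition has width 2, which upper-bounds the treewidth. Conversely, {0, 6, 8} is a clique of size 3, and the vertices of any clique must share a bag in every tree decomposition; so some bag has ≥ 3 vertices and tw(G) ≥ 2. The upper and lower bounds meet at 2, so that is the treewidth.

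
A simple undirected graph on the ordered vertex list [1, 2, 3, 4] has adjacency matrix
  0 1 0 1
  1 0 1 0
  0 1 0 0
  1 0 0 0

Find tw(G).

1

A width-1 tree decomposition is:
Bags: B1 = {1, 2}  B2 = {2, 3}  B3 = {1, 4}
Tree: B1–B2, B1–B3
The largest bag has 2 vertices, giving width 1; this decomposition certifies tw(G) ≤ 1. G has an edge, so its treewidth is at least 1. Therefore the treewidth is 1.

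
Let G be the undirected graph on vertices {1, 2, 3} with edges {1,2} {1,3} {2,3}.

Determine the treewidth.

A width-2 tree decomposition is:
Bags: B1 = {1, 2, 3}
Tree: (single bag)
A single bag containing all 3 vertices is trivially a valid decomposition of width 2. On the other hand G contains the 3-clique {1, 2, 3}. A clique must lie in a single bag of any decomposition, so no decomposition can have width below 2. The upper and lower bounds meet at 2, so that is the treewidth.

2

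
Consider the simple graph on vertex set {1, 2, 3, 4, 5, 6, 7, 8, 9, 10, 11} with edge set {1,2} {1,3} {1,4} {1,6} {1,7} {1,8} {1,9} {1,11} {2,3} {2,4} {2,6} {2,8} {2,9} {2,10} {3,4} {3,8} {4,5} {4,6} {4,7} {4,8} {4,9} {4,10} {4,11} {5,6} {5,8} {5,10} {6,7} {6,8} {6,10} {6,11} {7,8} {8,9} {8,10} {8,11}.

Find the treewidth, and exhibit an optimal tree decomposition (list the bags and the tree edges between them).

Treewidth 4.
One optimal decomposition is:
Bags: B1 = {1, 2, 4, 6, 8}  B2 = {1, 2, 4, 8, 9}  B3 = {1, 2, 3, 4, 8}  B4 = {2, 4, 6, 8, 10}  B5 = {1, 4, 6, 7, 8}  B6 = {4, 5, 6, 8, 10}  B7 = {1, 4, 6, 8, 11}
Tree: B1–B2, B1–B3, B1–B4, B1–B5, B4–B6, B1–B7

Each bag holds 5 vertices, so the decomposition has width 4, which upper-bounds the treewidth. Conversely, {1, 2, 4, 8, 9} is a clique of size 5, and the vertices of any clique must share a bag in every tree decomposition; so some bag has ≥ 5 vertices and tw(G) ≥ 4. The upper and lower bounds meet at 4, so that is the treewidth.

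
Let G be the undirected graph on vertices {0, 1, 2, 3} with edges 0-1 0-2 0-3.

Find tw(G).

1

A width-1 tree decomposition is:
Bags: B1 = {0, 2}  B2 = {0, 3}  B3 = {0, 1}
Tree: B1–B2, B1–B3
Each bag holds 2 vertices, so the decomposition has width 1, which upper-bounds the treewidth. G has an edge, so its treewidth is at least 1. Combining the bounds, tw(G) = 1.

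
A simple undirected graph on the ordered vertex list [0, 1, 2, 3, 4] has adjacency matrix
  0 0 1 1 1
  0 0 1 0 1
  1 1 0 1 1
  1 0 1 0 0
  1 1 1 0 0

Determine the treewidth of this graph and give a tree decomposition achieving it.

Treewidth 2.
One optimal decomposition is:
Bags: B1 = {0, 2, 3}  B2 = {0, 2, 4}  B3 = {1, 2, 4}
Tree: B1–B2, B2–B3

The largest bag has 3 vertices, giving width 2; this decomposition certifies tw(G) ≤ 2. On the other hand G contains the 3-clique {0, 2, 3}. A clique must lie in a single bag of any decomposition, so no decomposition can have width below 2. Therefore the treewidth is 2.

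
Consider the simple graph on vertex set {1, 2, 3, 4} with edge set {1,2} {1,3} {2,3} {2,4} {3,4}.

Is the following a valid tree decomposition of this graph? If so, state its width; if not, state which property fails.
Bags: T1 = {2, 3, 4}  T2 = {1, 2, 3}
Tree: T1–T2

Every vertex of G appears in some bag (union = {1, 2, 3, 4}); every edge is covered by a bag; and for each vertex v the set of bags containing v is connected in the bag tree. The decomposition is therefore valid. The largest bag has 3 vertices, so the width is 2.

Yes; width 2.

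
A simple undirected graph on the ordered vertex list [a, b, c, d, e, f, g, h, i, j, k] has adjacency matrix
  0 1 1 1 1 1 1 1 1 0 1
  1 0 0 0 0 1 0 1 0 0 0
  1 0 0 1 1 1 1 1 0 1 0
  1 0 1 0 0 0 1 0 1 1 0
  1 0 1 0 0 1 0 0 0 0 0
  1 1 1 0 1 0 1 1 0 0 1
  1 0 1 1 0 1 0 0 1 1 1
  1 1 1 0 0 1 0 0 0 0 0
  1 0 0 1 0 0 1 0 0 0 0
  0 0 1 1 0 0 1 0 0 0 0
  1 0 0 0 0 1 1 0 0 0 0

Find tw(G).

3

A width-3 tree decomposition is:
Bags: B1 = {a, c, f, h}  B2 = {a, b, f, h}  B3 = {a, c, f, g}  B4 = {a, c, d, g}  B5 = {a, d, g, i}  B6 = {c, d, g, j}  B7 = {a, c, e, f}  B8 = {a, f, g, k}
Tree: B1–B2, B1–B3, B3–B4, B4–B5, B4–B6, B1–B7, B3–B8
Each bag holds 4 vertices, so the decomposition has width 3, which upper-bounds the treewidth. Conversely, {c, d, g, j} is a clique of size 4, and the vertices of any clique must share a bag in every tree decomposition; so some bag has ≥ 4 vertices and tw(G) ≥ 3. Therefore the treewidth is 3.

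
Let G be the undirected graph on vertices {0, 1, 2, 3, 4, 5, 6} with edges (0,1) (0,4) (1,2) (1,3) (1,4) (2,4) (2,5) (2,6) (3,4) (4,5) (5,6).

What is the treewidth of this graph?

A width-2 tree decomposition is:
Bags: B1 = {1, 2, 4}  B2 = {0, 1, 4}  B3 = {2, 4, 5}  B4 = {1, 3, 4}  B5 = {2, 5, 6}
Tree: B1–B2, B1–B3, B2–B4, B3–B5
Each bag holds 3 vertices, so the decomposition has width 2, which upper-bounds the treewidth. Conversely, {0, 1, 4} is a clique of size 3, and the vertices of any clique must share a bag in every tree decomposition; so some bag has ≥ 3 vertices and tw(G) ≥ 2. The upper and lower bounds meet at 2, so that is the treewidth.

2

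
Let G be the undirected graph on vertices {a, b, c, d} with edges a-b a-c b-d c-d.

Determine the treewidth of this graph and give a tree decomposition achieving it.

Every bag has size at most 3, so the width is 3 − 1 = 2 and tw(G) ≤ 2. Since b–d–c–a–b is a cycle in G, G is not acyclic. Forests are exactly the graphs of treewidth ≤ 1, so tw(G) ≥ 2. The upper and lower bounds meet at 2, so that is the treewidth.

Treewidth 2.
Bags: B1 = {b, c, d}  B2 = {a, b, c}
Tree: B1–B2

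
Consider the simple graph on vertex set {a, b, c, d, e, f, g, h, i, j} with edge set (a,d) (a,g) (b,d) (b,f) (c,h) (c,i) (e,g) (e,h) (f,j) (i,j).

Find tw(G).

2

A width-2 tree decomposition is:
Bags: B1 = {f, i, j}  B2 = {b, f, i}  B3 = {b, d, i}  B4 = {a, d, i}  B5 = {a, g, i}  B6 = {e, g, i}  B7 = {e, h, i}  B8 = {c, h, i}
Tree: B1–B2, B2–B3, B3–B4, B4–B5, B5–B6, B6–B7, B7–B8
The largest bag has 3 vertices, giving width 2; this decomposition certifies tw(G) ≤ 2. The edges i–j–f–b–d–a–g–e–h–c–i form a cycle, so G is not a tree and its treewidth is at least 2. Hence tw(G) = 2 exactly.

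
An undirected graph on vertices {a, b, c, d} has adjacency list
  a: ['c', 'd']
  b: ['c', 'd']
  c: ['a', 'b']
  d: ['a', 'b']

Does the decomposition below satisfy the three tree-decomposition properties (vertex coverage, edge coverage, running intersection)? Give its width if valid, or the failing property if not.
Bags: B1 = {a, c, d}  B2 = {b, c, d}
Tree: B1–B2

Every vertex of G appears in some bag (union = {a, b, c, d}); every edge is covered by a bag; and for each vertex v the set of bags containing v is connected in the bag tree. The decomposition is therefore valid. The largest bag has 3 vertices, so the width is 2.

Yes; width 2.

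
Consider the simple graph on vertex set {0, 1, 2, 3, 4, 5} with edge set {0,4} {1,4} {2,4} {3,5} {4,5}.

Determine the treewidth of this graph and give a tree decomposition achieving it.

Each bag holds 2 vertices, so the decomposition has width 1, which upper-bounds the treewidth. Since G has at least one edge (e.g. 0–4), it is not an edgeless graph, so tw(G) ≥ 1. Combining the bounds, tw(G) = 1.

Treewidth 1.
Bags: B1 = {0, 4}  B2 = {1, 4}  B3 = {2, 4}  B4 = {4, 5}  B5 = {3, 5}
Tree: B1–B2, B2–B3, B1–B4, B4–B5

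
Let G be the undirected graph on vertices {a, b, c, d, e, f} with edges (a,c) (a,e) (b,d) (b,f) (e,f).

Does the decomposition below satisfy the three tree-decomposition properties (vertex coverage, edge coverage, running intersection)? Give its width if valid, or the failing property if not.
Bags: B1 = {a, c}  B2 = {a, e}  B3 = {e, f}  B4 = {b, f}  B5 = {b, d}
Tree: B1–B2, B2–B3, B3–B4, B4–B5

Yes; width 1.

Every vertex of G appears in some bag (union = {a, b, c, d, e, f}); every edge is covered by a bag; and for each vertex v the set of bags containing v is connected in the bag tree. The decomposition is therefore valid. The largest bag has 2 vertices, so the width is 1.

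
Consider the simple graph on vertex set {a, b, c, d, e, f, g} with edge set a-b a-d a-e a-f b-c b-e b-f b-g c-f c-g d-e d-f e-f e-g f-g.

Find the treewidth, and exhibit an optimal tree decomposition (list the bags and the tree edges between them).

Each bag holds 4 vertices, so the decomposition has width 3, which upper-bounds the treewidth. On the other hand G contains the 4-clique {a, d, e, f}. A clique must lie in a single bag of any decomposition, so no decomposition can have width below 3. Therefore the treewidth is 3.

Treewidth 3.
One such decomposition:
Bags: B1 = {a, b, e, f}  B2 = {b, e, f, g}  B3 = {b, c, f, g}  B4 = {a, d, e, f}
Tree: B1–B2, B2–B3, B1–B4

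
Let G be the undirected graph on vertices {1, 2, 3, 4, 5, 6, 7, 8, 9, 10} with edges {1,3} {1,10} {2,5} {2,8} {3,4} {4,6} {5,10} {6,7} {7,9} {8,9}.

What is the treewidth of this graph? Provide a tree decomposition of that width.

Each bag holds 3 vertices, so the decomposition has width 2, which upper-bounds the treewidth. For the lower bound, G contains the cycle 5–2–8–9–7–6–4–3–1–10–5, so G is not a forest; only forests have treewidth ≤ 1, hence tw(G) ≥ 2. Combining the bounds, tw(G) = 2.

Treewidth 2.
Bags: B1 = {2, 5, 8}  B2 = {5, 8, 9}  B3 = {5, 7, 9}  B4 = {5, 6, 7}  B5 = {4, 5, 6}  B6 = {3, 4, 5}  B7 = {1, 3, 5}  B8 = {1, 5, 10}
Tree: B1–B2, B2–B3, B3–B4, B4–B5, B5–B6, B6–B7, B7–B8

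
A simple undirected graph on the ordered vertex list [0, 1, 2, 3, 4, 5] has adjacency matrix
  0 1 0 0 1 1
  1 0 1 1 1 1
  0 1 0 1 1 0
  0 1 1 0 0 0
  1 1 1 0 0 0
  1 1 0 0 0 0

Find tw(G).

A width-2 tree decomposition is:
Bags: B1 = {0, 1, 4}  B2 = {0, 1, 5}  B3 = {1, 2, 4}  B4 = {1, 2, 3}
Tree: B1–B2, B1–B3, B3–B4
Each bag holds 3 vertices, so the decomposition has width 2, which upper-bounds the treewidth. For the lower bound, the 3 vertices {0, 1, 4} are pairwise adjacent, and any tree decomposition puts a clique entirely inside one bag — forcing width ≥ 2. Combining the bounds, tw(G) = 2.

2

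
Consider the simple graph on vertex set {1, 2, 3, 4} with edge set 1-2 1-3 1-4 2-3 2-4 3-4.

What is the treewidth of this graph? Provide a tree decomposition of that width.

With just one bag of size 4, the width is 4 − 1 = 3, so tw(G) ≤ 3. On the other hand G contains the 4-clique {1, 2, 3, 4}. A clique must lie in a single bag of any decomposition, so no decomposition can have width below 3. Hence tw(G) = 3 exactly.

Treewidth 3.
One optimal decomposition is:
Bags: B1 = {1, 2, 3, 4}
Tree: (single bag)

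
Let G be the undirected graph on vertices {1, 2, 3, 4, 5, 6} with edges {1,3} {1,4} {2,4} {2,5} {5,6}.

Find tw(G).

1

A width-1 tree decomposition is:
Bags: B1 = {5, 6}  B2 = {2, 5}  B3 = {2, 4}  B4 = {1, 4}  B5 = {1, 3}
Tree: B1–B2, B2–B3, B3–B4, B4–B5
Every bag has size at most 2, so the width is 2 − 1 = 1 and tw(G) ≤ 1. Any graph with an edge has treewidth ≥ 1, and G has the edge 6–5. Hence tw(G) = 1 exactly.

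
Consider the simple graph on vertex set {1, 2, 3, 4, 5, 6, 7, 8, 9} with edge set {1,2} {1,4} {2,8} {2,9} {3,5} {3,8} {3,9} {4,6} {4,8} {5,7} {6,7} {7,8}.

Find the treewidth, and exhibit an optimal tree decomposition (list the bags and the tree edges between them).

Each bag holds 4 vertices, so the decomposition has width 3, which upper-bounds the treewidth. For the lower bound: the 4 vertex sets {3,5,9}, {7}, {8}, {1,2,4,6} are disjoint, each induces a connected subgraph, and every pair is joined by at least one edge of G. Contracting each set to a single vertex therefore yields K_{4} as a minor, and since treewidth is minor-monotone, tw(G) ≥ tw(K_{4}) = 3. Therefore the treewidth is 3.

Treewidth 3.
Bags: B1 = {3, 5, 7, 9}  B2 = {3, 7, 8, 9}  B3 = {2, 7, 8, 9}  B4 = {2, 6, 7, 8}  B5 = {2, 4, 6, 8}  B6 = {1, 2, 4, 6}
Tree: B1–B2, B2–B3, B3–B4, B4–B5, B5–B6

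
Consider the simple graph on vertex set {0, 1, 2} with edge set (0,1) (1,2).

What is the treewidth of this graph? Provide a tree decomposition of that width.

Treewidth 1.
One such decomposition:
Bags: B1 = {0, 1}  B2 = {1, 2}
Tree: B1–B2

Every bag has size at most 2, so the width is 2 − 1 = 1 and tw(G) ≤ 1. G has an edge, so its treewidth is at least 1. Therefore the treewidth is 1.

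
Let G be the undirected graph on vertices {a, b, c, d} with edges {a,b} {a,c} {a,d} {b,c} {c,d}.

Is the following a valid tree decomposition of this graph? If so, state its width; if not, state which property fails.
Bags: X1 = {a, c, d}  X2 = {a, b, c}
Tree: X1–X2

Yes; width 2.

Vertex coverage: the bags together contain {a, b, c, d}, the full vertex set. Edge coverage: each edge of G has both endpoints in at least one bag. Running intersection: for every vertex, the bags containing it form a connected subtree. All three properties hold, so this is a valid tree decomposition of width max|bag| − 1 = 2, and hence tw(G) ≤ 2.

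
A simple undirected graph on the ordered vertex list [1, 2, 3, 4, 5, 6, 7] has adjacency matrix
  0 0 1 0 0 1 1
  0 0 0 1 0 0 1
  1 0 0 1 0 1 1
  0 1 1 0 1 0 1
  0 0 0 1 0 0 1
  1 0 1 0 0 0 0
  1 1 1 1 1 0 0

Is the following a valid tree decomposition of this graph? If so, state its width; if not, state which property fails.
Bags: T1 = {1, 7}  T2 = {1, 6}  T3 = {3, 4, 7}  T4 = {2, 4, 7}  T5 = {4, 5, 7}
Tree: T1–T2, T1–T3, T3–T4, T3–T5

A tree decomposition must satisfy three properties: every vertex lies in some bag; for every edge, both endpoints lie together in some bag; and for every vertex, the bags containing it form a connected subtree. Here edge (3,1) lies in no bag, so the decomposition is invalid.

No — edge (3,1) lies in no bag.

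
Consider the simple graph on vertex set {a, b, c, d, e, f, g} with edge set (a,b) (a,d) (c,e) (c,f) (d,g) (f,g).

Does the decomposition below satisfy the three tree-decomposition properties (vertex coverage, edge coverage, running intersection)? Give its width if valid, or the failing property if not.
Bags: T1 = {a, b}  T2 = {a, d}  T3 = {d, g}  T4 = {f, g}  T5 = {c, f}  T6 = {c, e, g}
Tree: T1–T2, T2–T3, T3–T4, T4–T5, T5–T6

A tree decomposition must satisfy three properties: every vertex lies in some bag; for every edge, both endpoints lie together in some bag; and for every vertex, the bags containing it form a connected subtree. Here bags containing vertex g are not connected in the tree, so the decomposition is invalid.

No — bags containing vertex g are not connected in the tree.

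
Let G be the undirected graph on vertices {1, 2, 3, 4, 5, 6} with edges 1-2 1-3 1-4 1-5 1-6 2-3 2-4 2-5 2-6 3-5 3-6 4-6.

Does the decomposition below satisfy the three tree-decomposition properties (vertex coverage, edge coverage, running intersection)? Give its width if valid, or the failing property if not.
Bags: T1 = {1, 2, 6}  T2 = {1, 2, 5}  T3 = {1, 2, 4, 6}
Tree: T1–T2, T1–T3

No — vertex 3 appears in no bag.

A tree decomposition must satisfy three properties: every vertex lies in some bag; for every edge, both endpoints lie together in some bag; and for every vertex, the bags containing it form a connected subtree. Here vertex 3 appears in no bag, so the decomposition is invalid.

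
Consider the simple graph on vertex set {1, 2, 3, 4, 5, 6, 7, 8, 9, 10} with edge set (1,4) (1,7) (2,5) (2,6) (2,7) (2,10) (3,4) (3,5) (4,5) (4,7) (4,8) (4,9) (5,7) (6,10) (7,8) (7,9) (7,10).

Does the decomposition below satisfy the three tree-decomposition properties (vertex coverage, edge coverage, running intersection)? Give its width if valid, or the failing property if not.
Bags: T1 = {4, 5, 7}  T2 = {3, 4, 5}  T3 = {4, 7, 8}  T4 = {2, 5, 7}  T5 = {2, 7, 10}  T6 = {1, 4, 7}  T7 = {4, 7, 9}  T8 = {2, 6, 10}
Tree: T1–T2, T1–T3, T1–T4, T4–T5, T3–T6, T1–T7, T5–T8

Vertex coverage: the bags together contain {1, 2, 3, 4, 5, 6, 7, 8, 9, 10}, the full vertex set. Edge coverage: each edge of G has both endpoints in at least one bag. Running intersection: for every vertex, the bags containing it form a connected subtree. All three properties hold, so this is a valid tree decomposition of width max|bag| − 1 = 2, and hence tw(G) ≤ 2.

Yes; width 2.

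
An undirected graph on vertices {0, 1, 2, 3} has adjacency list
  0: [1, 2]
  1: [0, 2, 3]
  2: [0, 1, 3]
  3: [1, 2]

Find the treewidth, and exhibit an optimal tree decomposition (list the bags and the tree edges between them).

The largest bag has 3 vertices, giving width 2; this decomposition certifies tw(G) ≤ 2. Conversely, {0, 1, 2} is a clique of size 3, and the vertices of any clique must share a bag in every tree decomposition; so some bag has ≥ 3 vertices and tw(G) ≥ 2. Combining the bounds, tw(G) = 2.

Treewidth 2.
One such decomposition:
Bags: B1 = {0, 1, 2}  B2 = {1, 2, 3}
Tree: B1–B2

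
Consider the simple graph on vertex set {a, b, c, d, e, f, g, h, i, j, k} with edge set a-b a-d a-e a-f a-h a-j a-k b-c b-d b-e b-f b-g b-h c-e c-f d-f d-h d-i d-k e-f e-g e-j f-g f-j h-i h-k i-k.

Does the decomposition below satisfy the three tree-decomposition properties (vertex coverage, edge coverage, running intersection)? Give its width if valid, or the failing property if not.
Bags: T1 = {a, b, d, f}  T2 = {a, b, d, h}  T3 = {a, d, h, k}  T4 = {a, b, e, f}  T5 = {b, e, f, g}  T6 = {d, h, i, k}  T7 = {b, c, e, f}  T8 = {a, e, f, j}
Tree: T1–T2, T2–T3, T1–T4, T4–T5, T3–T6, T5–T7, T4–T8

Checking the three conditions: (i) the bags cover all of {a, b, c, d, e, f, g, h, i, j, k}; (ii) for each edge, some bag contains both endpoints; (iii) the bags containing any fixed vertex form a subtree. All hold, so the decomposition is valid with width 4 − 1 = 3.

Yes; width 3.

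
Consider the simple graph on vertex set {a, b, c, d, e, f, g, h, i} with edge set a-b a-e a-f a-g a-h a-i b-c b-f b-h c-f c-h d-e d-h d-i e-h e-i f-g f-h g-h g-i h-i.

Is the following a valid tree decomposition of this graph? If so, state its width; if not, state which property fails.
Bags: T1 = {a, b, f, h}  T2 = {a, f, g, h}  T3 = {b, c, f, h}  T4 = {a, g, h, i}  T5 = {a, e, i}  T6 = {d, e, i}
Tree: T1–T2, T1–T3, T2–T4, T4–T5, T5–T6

A tree decomposition must satisfy three properties: every vertex lies in some bag; for every edge, both endpoints lie together in some bag; and for every vertex, the bags containing it form a connected subtree. Here edge (h,e) lies in no bag, so the decomposition is invalid.

No — edge (h,e) lies in no bag.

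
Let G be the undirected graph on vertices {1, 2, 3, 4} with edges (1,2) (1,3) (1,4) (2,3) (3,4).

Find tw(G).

A width-2 tree decomposition is:
Bags: B1 = {1, 3, 4}  B2 = {1, 2, 3}
Tree: B1–B2
Each bag holds 3 vertices, so the decomposition has width 2, which upper-bounds the treewidth. For the lower bound, the 3 vertices {1, 2, 3} are pairwise adjacent, and any tree decomposition puts a clique entirely inside one bag — forcing width ≥ 2. The upper and lower bounds meet at 2, so that is the treewidth.

2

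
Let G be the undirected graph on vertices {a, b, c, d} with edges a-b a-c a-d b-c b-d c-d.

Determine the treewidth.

A width-3 tree decomposition is:
Bags: B1 = {a, b, c, d}
Tree: (single bag)
A single bag containing all 4 vertices is trivially a valid decomposition of width 3. Conversely, {a, b, c, d} is a clique of size 4, and the vertices of any clique must share a bag in every tree decomposition; so some bag has ≥ 4 vertices and tw(G) ≥ 3. Therefore the treewidth is 3.

3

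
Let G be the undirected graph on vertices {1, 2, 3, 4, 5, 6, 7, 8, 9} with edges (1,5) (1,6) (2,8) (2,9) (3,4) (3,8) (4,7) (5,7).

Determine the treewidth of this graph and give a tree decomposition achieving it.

Each bag holds 2 vertices, so the decomposition has width 1, which upper-bounds the treewidth. Any graph with an edge has treewidth ≥ 1, and G has the edge 6–1. The upper and lower bounds meet at 1, so that is the treewidth.

Treewidth 1.
One such decomposition:
Bags: B1 = {1, 6}  B2 = {1, 5}  B3 = {5, 7}  B4 = {4, 7}  B5 = {3, 4}  B6 = {3, 8}  B7 = {2, 8}  B8 = {2, 9}
Tree: B1–B2, B2–B3, B3–B4, B4–B5, B5–B6, B6–B7, B7–B8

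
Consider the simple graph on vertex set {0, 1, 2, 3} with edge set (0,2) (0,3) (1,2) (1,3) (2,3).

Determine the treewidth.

A width-2 tree decomposition is:
Bags: B1 = {0, 2, 3}  B2 = {1, 2, 3}
Tree: B1–B2
Each bag holds 3 vertices, so the decomposition has width 2, which upper-bounds the treewidth. On the other hand G contains the 3-clique {0, 2, 3}. A clique must lie in a single bag of any decomposition, so no decomposition can have width below 2. Therefore the treewidth is 2.

2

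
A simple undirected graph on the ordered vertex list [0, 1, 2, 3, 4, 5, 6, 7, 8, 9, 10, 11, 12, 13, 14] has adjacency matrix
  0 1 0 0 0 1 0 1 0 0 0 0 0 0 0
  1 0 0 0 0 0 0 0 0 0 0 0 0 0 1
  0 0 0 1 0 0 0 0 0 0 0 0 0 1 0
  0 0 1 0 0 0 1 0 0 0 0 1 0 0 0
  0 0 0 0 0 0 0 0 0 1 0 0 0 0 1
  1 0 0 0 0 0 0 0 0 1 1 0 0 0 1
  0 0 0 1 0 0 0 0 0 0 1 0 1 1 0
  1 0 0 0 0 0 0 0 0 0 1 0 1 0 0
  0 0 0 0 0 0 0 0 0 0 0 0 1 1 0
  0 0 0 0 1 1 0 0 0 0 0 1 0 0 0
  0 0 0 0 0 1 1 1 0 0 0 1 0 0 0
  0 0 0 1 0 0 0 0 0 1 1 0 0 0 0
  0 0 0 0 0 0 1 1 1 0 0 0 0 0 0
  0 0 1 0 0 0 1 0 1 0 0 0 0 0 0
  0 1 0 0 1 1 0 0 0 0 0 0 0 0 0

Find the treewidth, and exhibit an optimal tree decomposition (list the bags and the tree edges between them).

Treewidth 3.
One optimal decomposition is:
Bags: B1 = {2, 8, 12, 13}  B2 = {2, 6, 12, 13}  B3 = {2, 3, 6, 12}  B4 = {3, 6, 7, 12}  B5 = {3, 6, 7, 10}  B6 = {3, 7, 10, 11}  B7 = {0, 7, 10, 11}  B8 = {0, 5, 10, 11}  B9 = {0, 5, 9, 11}  B10 = {0, 1, 5, 9}  B11 = {1, 5, 9, 14}  B12 = {1, 4, 9, 14}
Tree: B1–B2, B2–B3, B3–B4, B4–B5, B5–B6, B6–B7, B7–B8, B8–B9, B9–B10, B10–B11, B11–B12

The largest bag has 4 vertices, giving width 3; this decomposition certifies tw(G) ≤ 3. For the lower bound: the 4 vertex sets {2,8,13}, {12}, {6}, {3,7,10,11} are disjoint, each induces a connected subgraph, and every pair is joined by at least one edge of G. Contracting each set to a single vertex therefore yields K_{4} as a minor, and since treewidth is minor-monotone, tw(G) ≥ tw(K_{4}) = 3. Therefore the treewidth is 3.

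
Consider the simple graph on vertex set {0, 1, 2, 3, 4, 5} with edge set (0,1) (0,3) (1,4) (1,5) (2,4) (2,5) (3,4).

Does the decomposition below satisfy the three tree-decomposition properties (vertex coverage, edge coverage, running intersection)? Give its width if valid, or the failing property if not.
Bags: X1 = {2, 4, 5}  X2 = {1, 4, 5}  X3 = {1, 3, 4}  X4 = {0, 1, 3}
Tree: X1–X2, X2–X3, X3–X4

Yes; width 2.

Vertex coverage: the bags together contain {0, 1, 2, 3, 4, 5}, the full vertex set. Edge coverage: each edge of G has both endpoints in at least one bag. Running intersection: for every vertex, the bags containing it form a connected subtree. All three properties hold, so this is a valid tree decomposition of width max|bag| − 1 = 2, and hence tw(G) ≤ 2.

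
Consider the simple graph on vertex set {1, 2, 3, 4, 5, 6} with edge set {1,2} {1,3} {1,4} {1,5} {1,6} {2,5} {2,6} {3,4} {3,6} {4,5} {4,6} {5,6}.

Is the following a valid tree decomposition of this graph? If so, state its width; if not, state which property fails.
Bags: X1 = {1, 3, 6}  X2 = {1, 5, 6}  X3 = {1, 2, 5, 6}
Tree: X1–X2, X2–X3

A tree decomposition must satisfy three properties: every vertex lies in some bag; for every edge, both endpoints lie together in some bag; and for every vertex, the bags containing it form a connected subtree. Here vertex 4 appears in no bag, so the decomposition is invalid.

No — vertex 4 appears in no bag.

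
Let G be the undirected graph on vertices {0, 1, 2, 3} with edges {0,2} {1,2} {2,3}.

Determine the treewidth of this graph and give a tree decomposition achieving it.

Every bag has size at most 2, so the width is 2 − 1 = 1 and tw(G) ≤ 1. Any graph with an edge has treewidth ≥ 1, and G has the edge 1–2. Combining the bounds, tw(G) = 1.

Treewidth 1.
Bags: B1 = {1, 2}  B2 = {2, 3}  B3 = {0, 2}
Tree: B1–B2, B1–B3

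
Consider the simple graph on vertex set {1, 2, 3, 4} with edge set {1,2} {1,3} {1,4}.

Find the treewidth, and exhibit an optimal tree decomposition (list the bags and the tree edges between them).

Treewidth 1.
Bags: B1 = {1, 2}  B2 = {1, 4}  B3 = {1, 3}
Tree: B1–B2, B2–B3

The largest bag has 2 vertices, giving width 1; this decomposition certifies tw(G) ≤ 1. Any graph with an edge has treewidth ≥ 1, and G has the edge 2–1. Therefore the treewidth is 1.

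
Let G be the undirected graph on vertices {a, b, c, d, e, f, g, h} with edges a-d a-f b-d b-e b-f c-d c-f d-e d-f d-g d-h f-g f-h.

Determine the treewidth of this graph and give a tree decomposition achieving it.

The largest bag has 3 vertices, giving width 2; this decomposition certifies tw(G) ≤ 2. Conversely, {b, d, e} is a clique of size 3, and the vertices of any clique must share a bag in every tree decomposition; so some bag has ≥ 3 vertices and tw(G) ≥ 2. Hence tw(G) = 2 exactly.

Treewidth 2.
One optimal decomposition is:
Bags: B1 = {d, f, g}  B2 = {b, d, f}  B3 = {a, d, f}  B4 = {b, d, e}  B5 = {d, f, h}  B6 = {c, d, f}
Tree: B1–B2, B2–B3, B2–B4, B2–B5, B5–B6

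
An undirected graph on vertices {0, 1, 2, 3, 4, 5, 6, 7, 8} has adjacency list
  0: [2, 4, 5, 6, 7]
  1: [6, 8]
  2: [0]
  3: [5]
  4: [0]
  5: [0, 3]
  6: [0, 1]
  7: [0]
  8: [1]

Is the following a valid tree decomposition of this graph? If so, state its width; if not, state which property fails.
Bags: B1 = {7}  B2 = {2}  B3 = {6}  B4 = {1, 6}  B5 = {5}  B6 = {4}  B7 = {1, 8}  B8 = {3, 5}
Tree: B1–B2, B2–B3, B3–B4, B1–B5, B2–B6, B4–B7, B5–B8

A tree decomposition must satisfy three properties: every vertex lies in some bag; for every edge, both endpoints lie together in some bag; and for every vertex, the bags containing it form a connected subtree. Here vertex 0 appears in no bag, so the decomposition is invalid.

No — vertex 0 appears in no bag.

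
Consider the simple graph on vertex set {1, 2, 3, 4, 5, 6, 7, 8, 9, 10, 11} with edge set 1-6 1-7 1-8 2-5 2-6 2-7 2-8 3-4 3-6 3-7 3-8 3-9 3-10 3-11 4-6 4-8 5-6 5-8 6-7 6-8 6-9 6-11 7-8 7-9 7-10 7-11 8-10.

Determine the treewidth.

3

A width-3 tree decomposition is:
Bags: B1 = {3, 6, 7, 8}  B2 = {3, 7, 8, 10}  B3 = {3, 6, 7, 11}  B4 = {1, 6, 7, 8}  B5 = {2, 6, 7, 8}  B6 = {3, 4, 6, 8}  B7 = {2, 5, 6, 8}  B8 = {3, 6, 7, 9}
Tree: B1–B2, B1–B3, B1–B4, B4–B5, B1–B6, B5–B7, B1–B8
The largest bag has 4 vertices, giving width 3; this decomposition certifies tw(G) ≤ 3. Conversely, {3, 7, 8, 10} is a clique of size 4, and the vertices of any clique must share a bag in every tree decomposition; so some bag has ≥ 4 vertices and tw(G) ≥ 3. Combining the bounds, tw(G) = 3.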